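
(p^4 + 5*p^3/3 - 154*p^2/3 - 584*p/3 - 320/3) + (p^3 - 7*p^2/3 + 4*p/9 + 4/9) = p^4 + 8*p^3/3 - 161*p^2/3 - 1748*p/9 - 956/9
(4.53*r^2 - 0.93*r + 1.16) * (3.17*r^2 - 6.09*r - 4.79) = 14.3601*r^4 - 30.5358*r^3 - 12.3578*r^2 - 2.6097*r - 5.5564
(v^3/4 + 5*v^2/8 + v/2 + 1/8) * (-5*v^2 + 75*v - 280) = -5*v^5/4 + 125*v^4/8 - 205*v^3/8 - 1105*v^2/8 - 1045*v/8 - 35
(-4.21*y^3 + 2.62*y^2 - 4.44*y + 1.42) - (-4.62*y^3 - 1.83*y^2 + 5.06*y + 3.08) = 0.41*y^3 + 4.45*y^2 - 9.5*y - 1.66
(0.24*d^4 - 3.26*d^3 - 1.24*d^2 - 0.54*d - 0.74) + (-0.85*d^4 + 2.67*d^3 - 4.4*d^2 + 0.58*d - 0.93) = -0.61*d^4 - 0.59*d^3 - 5.64*d^2 + 0.0399999999999999*d - 1.67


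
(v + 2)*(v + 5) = v^2 + 7*v + 10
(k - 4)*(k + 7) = k^2 + 3*k - 28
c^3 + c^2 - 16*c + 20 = (c - 2)^2*(c + 5)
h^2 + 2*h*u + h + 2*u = (h + 1)*(h + 2*u)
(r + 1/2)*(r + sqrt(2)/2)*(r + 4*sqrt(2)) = r^3 + r^2/2 + 9*sqrt(2)*r^2/2 + 9*sqrt(2)*r/4 + 4*r + 2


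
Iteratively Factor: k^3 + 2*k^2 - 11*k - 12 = (k + 4)*(k^2 - 2*k - 3) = (k + 1)*(k + 4)*(k - 3)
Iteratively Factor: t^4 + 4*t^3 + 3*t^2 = (t + 1)*(t^3 + 3*t^2) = (t + 1)*(t + 3)*(t^2) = t*(t + 1)*(t + 3)*(t)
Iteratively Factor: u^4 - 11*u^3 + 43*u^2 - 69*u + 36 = (u - 3)*(u^3 - 8*u^2 + 19*u - 12) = (u - 4)*(u - 3)*(u^2 - 4*u + 3) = (u - 4)*(u - 3)^2*(u - 1)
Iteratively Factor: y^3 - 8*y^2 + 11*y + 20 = (y + 1)*(y^2 - 9*y + 20) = (y - 4)*(y + 1)*(y - 5)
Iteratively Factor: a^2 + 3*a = (a + 3)*(a)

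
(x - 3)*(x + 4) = x^2 + x - 12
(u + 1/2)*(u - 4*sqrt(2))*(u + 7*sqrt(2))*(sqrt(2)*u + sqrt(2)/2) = sqrt(2)*u^4 + sqrt(2)*u^3 + 6*u^3 - 223*sqrt(2)*u^2/4 + 6*u^2 - 56*sqrt(2)*u + 3*u/2 - 14*sqrt(2)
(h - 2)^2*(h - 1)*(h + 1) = h^4 - 4*h^3 + 3*h^2 + 4*h - 4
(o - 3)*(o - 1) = o^2 - 4*o + 3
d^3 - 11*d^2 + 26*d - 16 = (d - 8)*(d - 2)*(d - 1)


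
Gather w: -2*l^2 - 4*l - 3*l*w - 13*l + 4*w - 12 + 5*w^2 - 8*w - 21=-2*l^2 - 17*l + 5*w^2 + w*(-3*l - 4) - 33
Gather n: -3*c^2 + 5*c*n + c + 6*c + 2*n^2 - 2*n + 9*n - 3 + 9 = -3*c^2 + 7*c + 2*n^2 + n*(5*c + 7) + 6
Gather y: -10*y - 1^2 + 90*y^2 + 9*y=90*y^2 - y - 1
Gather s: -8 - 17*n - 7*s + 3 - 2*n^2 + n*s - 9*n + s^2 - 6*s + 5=-2*n^2 - 26*n + s^2 + s*(n - 13)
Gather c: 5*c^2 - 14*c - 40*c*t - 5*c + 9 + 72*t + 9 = 5*c^2 + c*(-40*t - 19) + 72*t + 18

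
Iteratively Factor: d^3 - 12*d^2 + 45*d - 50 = (d - 5)*(d^2 - 7*d + 10) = (d - 5)^2*(d - 2)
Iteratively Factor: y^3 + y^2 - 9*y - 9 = (y + 3)*(y^2 - 2*y - 3) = (y + 1)*(y + 3)*(y - 3)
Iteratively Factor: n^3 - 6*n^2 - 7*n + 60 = (n + 3)*(n^2 - 9*n + 20) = (n - 4)*(n + 3)*(n - 5)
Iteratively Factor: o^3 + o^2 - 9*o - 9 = (o + 3)*(o^2 - 2*o - 3) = (o - 3)*(o + 3)*(o + 1)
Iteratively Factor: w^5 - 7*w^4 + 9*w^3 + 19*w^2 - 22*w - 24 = (w - 2)*(w^4 - 5*w^3 - w^2 + 17*w + 12) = (w - 2)*(w + 1)*(w^3 - 6*w^2 + 5*w + 12) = (w - 4)*(w - 2)*(w + 1)*(w^2 - 2*w - 3) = (w - 4)*(w - 3)*(w - 2)*(w + 1)*(w + 1)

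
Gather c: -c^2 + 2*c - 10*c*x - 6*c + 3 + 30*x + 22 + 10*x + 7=-c^2 + c*(-10*x - 4) + 40*x + 32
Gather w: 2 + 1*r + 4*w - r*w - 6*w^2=r - 6*w^2 + w*(4 - r) + 2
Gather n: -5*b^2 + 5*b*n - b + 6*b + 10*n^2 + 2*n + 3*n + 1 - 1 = -5*b^2 + 5*b + 10*n^2 + n*(5*b + 5)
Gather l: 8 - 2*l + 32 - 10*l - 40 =-12*l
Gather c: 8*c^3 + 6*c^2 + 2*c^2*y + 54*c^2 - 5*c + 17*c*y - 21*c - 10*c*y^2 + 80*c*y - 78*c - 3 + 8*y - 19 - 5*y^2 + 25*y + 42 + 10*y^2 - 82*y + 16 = 8*c^3 + c^2*(2*y + 60) + c*(-10*y^2 + 97*y - 104) + 5*y^2 - 49*y + 36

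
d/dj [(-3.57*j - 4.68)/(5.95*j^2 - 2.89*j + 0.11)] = (21.2415*j^2 + 55.692*j - 13.9179)/(35.4025*j^4 - 34.391*j^3 + 9.6611*j^2 - 0.6358*j + 0.0121)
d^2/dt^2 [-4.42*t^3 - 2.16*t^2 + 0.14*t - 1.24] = -26.52*t - 4.32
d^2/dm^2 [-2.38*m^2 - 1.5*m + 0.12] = -4.76000000000000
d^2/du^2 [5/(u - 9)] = 10/(u - 9)^3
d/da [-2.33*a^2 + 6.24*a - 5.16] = 6.24 - 4.66*a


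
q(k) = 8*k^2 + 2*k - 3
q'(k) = 16*k + 2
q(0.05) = -2.88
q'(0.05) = 2.80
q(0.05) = -2.88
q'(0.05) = 2.80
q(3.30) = 90.72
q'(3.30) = 54.80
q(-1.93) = 22.94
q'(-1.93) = -28.88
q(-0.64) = -1.00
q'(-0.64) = -8.24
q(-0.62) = -1.16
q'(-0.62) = -7.92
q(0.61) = 1.20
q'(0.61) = 11.76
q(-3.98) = 115.76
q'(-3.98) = -61.68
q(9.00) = 663.00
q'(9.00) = 146.00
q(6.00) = 297.00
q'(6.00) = 98.00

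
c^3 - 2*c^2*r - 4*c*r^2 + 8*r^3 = (c - 2*r)^2*(c + 2*r)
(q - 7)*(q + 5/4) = q^2 - 23*q/4 - 35/4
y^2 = y^2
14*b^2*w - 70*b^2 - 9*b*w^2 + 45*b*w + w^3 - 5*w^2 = (-7*b + w)*(-2*b + w)*(w - 5)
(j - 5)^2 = j^2 - 10*j + 25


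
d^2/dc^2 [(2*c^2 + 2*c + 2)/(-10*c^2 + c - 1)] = 4*(-110*c^3 - 270*c^2 + 60*c + 7)/(1000*c^6 - 300*c^5 + 330*c^4 - 61*c^3 + 33*c^2 - 3*c + 1)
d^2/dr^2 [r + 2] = 0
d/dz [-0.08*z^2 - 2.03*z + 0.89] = -0.16*z - 2.03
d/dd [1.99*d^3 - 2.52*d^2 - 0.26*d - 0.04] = 5.97*d^2 - 5.04*d - 0.26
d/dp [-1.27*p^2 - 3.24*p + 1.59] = -2.54*p - 3.24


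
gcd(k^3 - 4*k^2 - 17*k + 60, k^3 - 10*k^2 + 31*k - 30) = k^2 - 8*k + 15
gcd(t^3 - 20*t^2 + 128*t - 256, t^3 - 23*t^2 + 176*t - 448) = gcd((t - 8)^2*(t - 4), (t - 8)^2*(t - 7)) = t^2 - 16*t + 64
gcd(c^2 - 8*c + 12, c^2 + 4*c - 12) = c - 2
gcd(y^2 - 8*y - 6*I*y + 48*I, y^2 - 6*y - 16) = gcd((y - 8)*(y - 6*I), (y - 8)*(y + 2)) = y - 8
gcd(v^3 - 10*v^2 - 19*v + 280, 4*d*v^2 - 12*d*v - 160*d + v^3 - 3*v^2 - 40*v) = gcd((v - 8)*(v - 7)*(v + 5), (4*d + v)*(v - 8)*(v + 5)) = v^2 - 3*v - 40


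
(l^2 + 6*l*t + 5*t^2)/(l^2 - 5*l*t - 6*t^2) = (-l - 5*t)/(-l + 6*t)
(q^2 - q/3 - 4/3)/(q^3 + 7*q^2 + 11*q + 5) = (q - 4/3)/(q^2 + 6*q + 5)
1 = 1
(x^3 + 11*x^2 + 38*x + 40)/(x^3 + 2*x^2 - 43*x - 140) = (x + 2)/(x - 7)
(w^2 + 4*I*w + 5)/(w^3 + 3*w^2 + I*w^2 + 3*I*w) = (w^2 + 4*I*w + 5)/(w*(w^2 + w*(3 + I) + 3*I))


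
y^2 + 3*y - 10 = (y - 2)*(y + 5)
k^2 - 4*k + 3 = (k - 3)*(k - 1)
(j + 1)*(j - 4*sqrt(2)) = j^2 - 4*sqrt(2)*j + j - 4*sqrt(2)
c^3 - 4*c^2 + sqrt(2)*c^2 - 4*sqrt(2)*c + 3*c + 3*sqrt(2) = (c - 3)*(c - 1)*(c + sqrt(2))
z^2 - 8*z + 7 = (z - 7)*(z - 1)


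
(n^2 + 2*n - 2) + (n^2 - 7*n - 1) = 2*n^2 - 5*n - 3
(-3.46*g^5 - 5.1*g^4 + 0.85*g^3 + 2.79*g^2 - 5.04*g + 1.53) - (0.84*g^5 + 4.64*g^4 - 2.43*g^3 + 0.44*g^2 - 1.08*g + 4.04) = -4.3*g^5 - 9.74*g^4 + 3.28*g^3 + 2.35*g^2 - 3.96*g - 2.51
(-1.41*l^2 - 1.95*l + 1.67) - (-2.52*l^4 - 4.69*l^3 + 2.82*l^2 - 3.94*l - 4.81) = 2.52*l^4 + 4.69*l^3 - 4.23*l^2 + 1.99*l + 6.48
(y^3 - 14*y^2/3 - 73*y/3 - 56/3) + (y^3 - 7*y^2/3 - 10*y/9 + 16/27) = 2*y^3 - 7*y^2 - 229*y/9 - 488/27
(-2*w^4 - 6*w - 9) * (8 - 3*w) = 6*w^5 - 16*w^4 + 18*w^2 - 21*w - 72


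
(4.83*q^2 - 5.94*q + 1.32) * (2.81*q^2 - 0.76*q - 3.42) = 13.5723*q^4 - 20.3622*q^3 - 8.295*q^2 + 19.3116*q - 4.5144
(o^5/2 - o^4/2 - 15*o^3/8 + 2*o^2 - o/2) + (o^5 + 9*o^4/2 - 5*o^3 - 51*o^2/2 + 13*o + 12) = 3*o^5/2 + 4*o^4 - 55*o^3/8 - 47*o^2/2 + 25*o/2 + 12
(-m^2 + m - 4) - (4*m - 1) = -m^2 - 3*m - 3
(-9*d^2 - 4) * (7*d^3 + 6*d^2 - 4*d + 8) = -63*d^5 - 54*d^4 + 8*d^3 - 96*d^2 + 16*d - 32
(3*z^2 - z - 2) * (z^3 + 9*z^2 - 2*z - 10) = 3*z^5 + 26*z^4 - 17*z^3 - 46*z^2 + 14*z + 20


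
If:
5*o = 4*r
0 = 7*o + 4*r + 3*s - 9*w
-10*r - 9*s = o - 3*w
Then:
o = 16*w/15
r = 4*w/3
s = -19*w/15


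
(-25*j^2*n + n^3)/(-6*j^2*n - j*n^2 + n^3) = (25*j^2 - n^2)/(6*j^2 + j*n - n^2)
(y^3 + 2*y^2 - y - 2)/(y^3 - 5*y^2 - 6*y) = (y^2 + y - 2)/(y*(y - 6))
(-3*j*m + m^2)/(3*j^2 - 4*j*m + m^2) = -m/(j - m)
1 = 1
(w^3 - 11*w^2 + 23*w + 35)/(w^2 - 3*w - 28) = (w^2 - 4*w - 5)/(w + 4)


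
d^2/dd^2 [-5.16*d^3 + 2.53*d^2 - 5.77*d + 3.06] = 5.06 - 30.96*d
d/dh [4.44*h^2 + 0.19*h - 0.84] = 8.88*h + 0.19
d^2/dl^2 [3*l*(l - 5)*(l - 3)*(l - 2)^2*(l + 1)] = 90*l^4 - 660*l^3 + 1404*l^2 - 738*l - 192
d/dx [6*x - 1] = 6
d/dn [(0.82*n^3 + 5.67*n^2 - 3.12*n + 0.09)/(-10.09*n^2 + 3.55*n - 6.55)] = (-8.2738*n^4 + 5.822*n^3 - 27.4653*n^2 - 72.4608*n + 20.1165)/(101.8081*n^4 - 71.639*n^3 + 144.7815*n^2 - 46.505*n + 42.9025)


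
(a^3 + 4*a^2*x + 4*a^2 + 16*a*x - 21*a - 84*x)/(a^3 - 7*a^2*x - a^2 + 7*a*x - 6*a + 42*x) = (-a^2 - 4*a*x - 7*a - 28*x)/(-a^2 + 7*a*x - 2*a + 14*x)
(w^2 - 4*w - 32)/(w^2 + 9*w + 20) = (w - 8)/(w + 5)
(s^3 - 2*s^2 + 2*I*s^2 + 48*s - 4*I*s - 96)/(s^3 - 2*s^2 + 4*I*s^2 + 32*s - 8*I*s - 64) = (s - 6*I)/(s - 4*I)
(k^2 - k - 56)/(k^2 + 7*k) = (k - 8)/k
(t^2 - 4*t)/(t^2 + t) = (t - 4)/(t + 1)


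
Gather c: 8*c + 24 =8*c + 24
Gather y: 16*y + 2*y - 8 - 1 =18*y - 9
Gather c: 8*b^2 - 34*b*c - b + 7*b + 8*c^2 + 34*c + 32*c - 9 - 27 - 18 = 8*b^2 + 6*b + 8*c^2 + c*(66 - 34*b) - 54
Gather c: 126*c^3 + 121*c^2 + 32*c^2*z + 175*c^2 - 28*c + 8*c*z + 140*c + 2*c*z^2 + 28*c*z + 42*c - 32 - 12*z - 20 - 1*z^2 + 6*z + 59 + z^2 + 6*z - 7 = 126*c^3 + c^2*(32*z + 296) + c*(2*z^2 + 36*z + 154)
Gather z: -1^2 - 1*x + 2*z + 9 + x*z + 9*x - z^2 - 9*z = 8*x - z^2 + z*(x - 7) + 8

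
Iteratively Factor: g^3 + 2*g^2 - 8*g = (g - 2)*(g^2 + 4*g) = (g - 2)*(g + 4)*(g)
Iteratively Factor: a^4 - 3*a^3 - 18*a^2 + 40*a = (a - 5)*(a^3 + 2*a^2 - 8*a) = (a - 5)*(a + 4)*(a^2 - 2*a) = (a - 5)*(a - 2)*(a + 4)*(a)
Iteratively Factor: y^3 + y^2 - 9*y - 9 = (y + 3)*(y^2 - 2*y - 3) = (y - 3)*(y + 3)*(y + 1)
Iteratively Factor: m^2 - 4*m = (m - 4)*(m)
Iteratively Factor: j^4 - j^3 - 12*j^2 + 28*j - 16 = (j - 1)*(j^3 - 12*j + 16) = (j - 2)*(j - 1)*(j^2 + 2*j - 8) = (j - 2)*(j - 1)*(j + 4)*(j - 2)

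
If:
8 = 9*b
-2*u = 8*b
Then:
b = 8/9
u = -32/9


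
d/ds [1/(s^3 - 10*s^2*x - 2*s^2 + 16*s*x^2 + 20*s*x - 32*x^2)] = (-3*s^2 + 20*s*x + 4*s - 16*x^2 - 20*x)/(s^3 - 10*s^2*x - 2*s^2 + 16*s*x^2 + 20*s*x - 32*x^2)^2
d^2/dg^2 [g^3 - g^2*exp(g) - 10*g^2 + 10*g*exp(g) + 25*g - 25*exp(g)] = -g^2*exp(g) + 6*g*exp(g) + 6*g - 7*exp(g) - 20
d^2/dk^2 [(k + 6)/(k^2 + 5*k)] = 2*(k^3 + 18*k^2 + 90*k + 150)/(k^3*(k^3 + 15*k^2 + 75*k + 125))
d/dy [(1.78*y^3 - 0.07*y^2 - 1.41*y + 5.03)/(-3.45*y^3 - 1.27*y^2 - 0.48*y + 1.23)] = (-2.5021*y^4 - 11.4378*y^3 + 56.8716*y^2 + 12.604*y + 0.6801)/(11.9025*y^6 + 8.763*y^5 + 4.9249*y^4 - 7.2678*y^3 - 2.8938*y^2 - 1.1808*y + 1.5129)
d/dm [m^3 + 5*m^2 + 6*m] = 3*m^2 + 10*m + 6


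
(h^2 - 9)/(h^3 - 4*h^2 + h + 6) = (h + 3)/(h^2 - h - 2)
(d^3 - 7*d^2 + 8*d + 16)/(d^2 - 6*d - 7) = (d^2 - 8*d + 16)/(d - 7)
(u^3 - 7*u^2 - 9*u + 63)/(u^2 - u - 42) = (u^2 - 9)/(u + 6)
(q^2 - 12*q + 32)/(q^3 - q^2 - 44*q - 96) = (q - 4)/(q^2 + 7*q + 12)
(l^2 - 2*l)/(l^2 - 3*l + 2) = l/(l - 1)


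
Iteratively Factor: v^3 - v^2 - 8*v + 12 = (v - 2)*(v^2 + v - 6) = (v - 2)^2*(v + 3)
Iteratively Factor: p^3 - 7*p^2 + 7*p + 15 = (p - 3)*(p^2 - 4*p - 5) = (p - 5)*(p - 3)*(p + 1)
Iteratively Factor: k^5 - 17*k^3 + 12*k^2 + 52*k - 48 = (k - 3)*(k^4 + 3*k^3 - 8*k^2 - 12*k + 16) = (k - 3)*(k + 4)*(k^3 - k^2 - 4*k + 4) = (k - 3)*(k + 2)*(k + 4)*(k^2 - 3*k + 2) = (k - 3)*(k - 2)*(k + 2)*(k + 4)*(k - 1)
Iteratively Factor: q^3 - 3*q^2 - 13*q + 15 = (q - 1)*(q^2 - 2*q - 15) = (q - 5)*(q - 1)*(q + 3)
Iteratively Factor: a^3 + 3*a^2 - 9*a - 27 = (a + 3)*(a^2 - 9) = (a + 3)^2*(a - 3)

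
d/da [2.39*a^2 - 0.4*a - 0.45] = 4.78*a - 0.4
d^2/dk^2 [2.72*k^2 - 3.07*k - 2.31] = 5.44000000000000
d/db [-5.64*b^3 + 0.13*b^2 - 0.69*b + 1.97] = -16.92*b^2 + 0.26*b - 0.69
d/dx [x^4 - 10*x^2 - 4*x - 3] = 4*x^3 - 20*x - 4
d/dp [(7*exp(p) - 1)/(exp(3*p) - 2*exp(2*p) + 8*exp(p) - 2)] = (-14*exp(3*p) + 17*exp(2*p) - 4*exp(p) - 6)*exp(p)/(exp(6*p) - 4*exp(5*p) + 20*exp(4*p) - 36*exp(3*p) + 72*exp(2*p) - 32*exp(p) + 4)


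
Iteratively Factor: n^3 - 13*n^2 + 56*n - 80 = (n - 4)*(n^2 - 9*n + 20) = (n - 5)*(n - 4)*(n - 4)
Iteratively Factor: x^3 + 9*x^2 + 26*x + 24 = (x + 4)*(x^2 + 5*x + 6) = (x + 2)*(x + 4)*(x + 3)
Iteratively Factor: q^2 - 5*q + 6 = (q - 3)*(q - 2)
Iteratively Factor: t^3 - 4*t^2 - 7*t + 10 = (t - 1)*(t^2 - 3*t - 10) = (t - 5)*(t - 1)*(t + 2)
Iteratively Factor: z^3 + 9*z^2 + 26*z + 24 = (z + 2)*(z^2 + 7*z + 12) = (z + 2)*(z + 3)*(z + 4)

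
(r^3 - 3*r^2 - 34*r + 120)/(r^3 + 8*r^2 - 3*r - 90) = (r^2 - 9*r + 20)/(r^2 + 2*r - 15)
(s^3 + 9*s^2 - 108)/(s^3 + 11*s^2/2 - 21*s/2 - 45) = 2*(s + 6)/(2*s + 5)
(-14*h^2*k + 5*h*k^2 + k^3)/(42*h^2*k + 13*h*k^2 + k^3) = (-2*h + k)/(6*h + k)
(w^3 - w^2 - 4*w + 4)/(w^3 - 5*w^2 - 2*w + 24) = (w^2 - 3*w + 2)/(w^2 - 7*w + 12)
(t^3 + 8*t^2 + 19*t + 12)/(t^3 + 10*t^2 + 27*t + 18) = (t + 4)/(t + 6)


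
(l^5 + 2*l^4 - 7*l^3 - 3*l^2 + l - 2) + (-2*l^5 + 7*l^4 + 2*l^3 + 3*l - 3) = -l^5 + 9*l^4 - 5*l^3 - 3*l^2 + 4*l - 5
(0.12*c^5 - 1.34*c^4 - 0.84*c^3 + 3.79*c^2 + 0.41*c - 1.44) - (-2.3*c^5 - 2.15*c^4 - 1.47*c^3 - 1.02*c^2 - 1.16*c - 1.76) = 2.42*c^5 + 0.81*c^4 + 0.63*c^3 + 4.81*c^2 + 1.57*c + 0.32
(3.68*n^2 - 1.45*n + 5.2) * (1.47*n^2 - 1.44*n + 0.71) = 5.4096*n^4 - 7.4307*n^3 + 12.3448*n^2 - 8.5175*n + 3.692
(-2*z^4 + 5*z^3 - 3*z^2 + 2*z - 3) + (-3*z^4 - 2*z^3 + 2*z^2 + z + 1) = -5*z^4 + 3*z^3 - z^2 + 3*z - 2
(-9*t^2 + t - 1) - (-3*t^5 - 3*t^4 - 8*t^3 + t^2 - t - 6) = 3*t^5 + 3*t^4 + 8*t^3 - 10*t^2 + 2*t + 5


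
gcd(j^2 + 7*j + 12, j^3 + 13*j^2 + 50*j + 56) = j + 4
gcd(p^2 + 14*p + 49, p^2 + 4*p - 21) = p + 7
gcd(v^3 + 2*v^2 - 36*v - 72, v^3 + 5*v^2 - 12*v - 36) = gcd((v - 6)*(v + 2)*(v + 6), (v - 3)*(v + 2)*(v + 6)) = v^2 + 8*v + 12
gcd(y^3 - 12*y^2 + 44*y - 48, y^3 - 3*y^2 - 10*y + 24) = y^2 - 6*y + 8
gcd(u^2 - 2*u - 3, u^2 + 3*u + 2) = u + 1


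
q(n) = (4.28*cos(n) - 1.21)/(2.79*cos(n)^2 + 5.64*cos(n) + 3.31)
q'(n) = (5.58*sin(n)*cos(n) + 5.64*sin(n))*(4.28*cos(n) - 1.21)/(2.79*cos(n)^2 + 5.64*cos(n) + 3.31)^2 - 4.28*sin(n)/(2.79*cos(n)^2 + 5.64*cos(n) + 3.31) = (11.9412*cos(n)^2 - 6.7518*cos(n) - 20.9912)*sin(n)/(7.7841*cos(n)^4 + 31.4712*cos(n)^3 + 50.2794*cos(n)^2 + 37.3368*cos(n) + 10.9561)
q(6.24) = 0.26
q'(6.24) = 0.00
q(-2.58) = -9.03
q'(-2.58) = 12.50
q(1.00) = 0.15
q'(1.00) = -0.35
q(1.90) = -1.46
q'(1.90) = -5.26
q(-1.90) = -1.46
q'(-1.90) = 5.26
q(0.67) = 0.23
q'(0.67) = -0.13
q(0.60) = 0.24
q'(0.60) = -0.11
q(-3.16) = -11.93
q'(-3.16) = -0.20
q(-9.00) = -10.48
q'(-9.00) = 8.55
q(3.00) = -11.82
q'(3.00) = -1.73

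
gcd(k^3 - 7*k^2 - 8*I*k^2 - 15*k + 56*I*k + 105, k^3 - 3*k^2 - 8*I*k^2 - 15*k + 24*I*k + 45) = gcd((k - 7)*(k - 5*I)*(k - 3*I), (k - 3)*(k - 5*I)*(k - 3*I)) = k^2 - 8*I*k - 15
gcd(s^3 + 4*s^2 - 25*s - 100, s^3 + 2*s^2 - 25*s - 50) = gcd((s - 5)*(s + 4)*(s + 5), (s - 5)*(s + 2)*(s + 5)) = s^2 - 25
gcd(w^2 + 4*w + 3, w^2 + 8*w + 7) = w + 1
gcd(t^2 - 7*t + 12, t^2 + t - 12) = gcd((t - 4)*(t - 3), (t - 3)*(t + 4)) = t - 3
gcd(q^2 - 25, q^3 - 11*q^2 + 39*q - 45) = q - 5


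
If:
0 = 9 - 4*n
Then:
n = 9/4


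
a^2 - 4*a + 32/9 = (a - 8/3)*(a - 4/3)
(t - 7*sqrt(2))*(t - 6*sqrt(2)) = t^2 - 13*sqrt(2)*t + 84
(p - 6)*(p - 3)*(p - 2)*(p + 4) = p^4 - 7*p^3 - 8*p^2 + 108*p - 144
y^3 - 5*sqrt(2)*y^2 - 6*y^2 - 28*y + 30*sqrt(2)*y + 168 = (y - 6)*(y - 7*sqrt(2))*(y + 2*sqrt(2))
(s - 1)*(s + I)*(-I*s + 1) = -I*s^3 + 2*s^2 + I*s^2 - 2*s + I*s - I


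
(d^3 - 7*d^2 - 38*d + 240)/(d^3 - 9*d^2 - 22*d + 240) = (d^2 + d - 30)/(d^2 - d - 30)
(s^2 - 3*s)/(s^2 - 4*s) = (s - 3)/(s - 4)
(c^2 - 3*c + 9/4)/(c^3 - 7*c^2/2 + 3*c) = (c - 3/2)/(c*(c - 2))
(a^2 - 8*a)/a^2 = (a - 8)/a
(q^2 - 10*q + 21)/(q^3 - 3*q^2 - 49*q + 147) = 1/(q + 7)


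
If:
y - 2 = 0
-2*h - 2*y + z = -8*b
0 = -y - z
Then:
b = h/4 + 3/4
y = 2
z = -2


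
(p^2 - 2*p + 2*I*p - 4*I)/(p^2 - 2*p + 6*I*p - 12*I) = (p + 2*I)/(p + 6*I)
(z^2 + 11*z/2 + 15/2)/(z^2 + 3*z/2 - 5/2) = (z + 3)/(z - 1)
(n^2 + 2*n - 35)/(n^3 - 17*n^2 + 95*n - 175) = (n + 7)/(n^2 - 12*n + 35)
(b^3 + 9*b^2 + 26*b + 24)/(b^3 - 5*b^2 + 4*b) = (b^3 + 9*b^2 + 26*b + 24)/(b*(b^2 - 5*b + 4))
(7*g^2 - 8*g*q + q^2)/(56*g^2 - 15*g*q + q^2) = (-g + q)/(-8*g + q)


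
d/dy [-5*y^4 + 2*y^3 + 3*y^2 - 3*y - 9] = -20*y^3 + 6*y^2 + 6*y - 3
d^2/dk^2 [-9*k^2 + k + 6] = -18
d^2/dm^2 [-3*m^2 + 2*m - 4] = -6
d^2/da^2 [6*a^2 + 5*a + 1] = 12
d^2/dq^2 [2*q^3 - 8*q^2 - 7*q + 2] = 12*q - 16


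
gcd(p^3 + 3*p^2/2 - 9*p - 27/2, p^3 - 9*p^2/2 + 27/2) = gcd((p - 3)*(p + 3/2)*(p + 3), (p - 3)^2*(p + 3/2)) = p^2 - 3*p/2 - 9/2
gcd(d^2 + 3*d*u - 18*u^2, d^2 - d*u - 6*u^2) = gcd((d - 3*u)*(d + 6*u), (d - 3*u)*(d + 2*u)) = -d + 3*u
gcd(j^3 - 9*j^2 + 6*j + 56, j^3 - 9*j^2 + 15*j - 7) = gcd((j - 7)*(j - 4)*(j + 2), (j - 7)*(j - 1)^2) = j - 7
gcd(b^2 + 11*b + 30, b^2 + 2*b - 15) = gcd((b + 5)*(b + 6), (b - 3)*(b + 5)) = b + 5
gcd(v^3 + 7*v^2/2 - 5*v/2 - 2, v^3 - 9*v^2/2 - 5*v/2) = v + 1/2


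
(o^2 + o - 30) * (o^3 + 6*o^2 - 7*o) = o^5 + 7*o^4 - 31*o^3 - 187*o^2 + 210*o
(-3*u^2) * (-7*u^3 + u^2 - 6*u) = 21*u^5 - 3*u^4 + 18*u^3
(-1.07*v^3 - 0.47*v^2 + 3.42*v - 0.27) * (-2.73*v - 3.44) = 2.9211*v^4 + 4.9639*v^3 - 7.7198*v^2 - 11.0277*v + 0.9288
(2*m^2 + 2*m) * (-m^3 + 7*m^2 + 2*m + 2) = -2*m^5 + 12*m^4 + 18*m^3 + 8*m^2 + 4*m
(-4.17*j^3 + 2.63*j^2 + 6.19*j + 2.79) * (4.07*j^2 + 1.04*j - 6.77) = -16.9719*j^5 + 6.3673*j^4 + 56.1594*j^3 - 0.0121999999999973*j^2 - 39.0047*j - 18.8883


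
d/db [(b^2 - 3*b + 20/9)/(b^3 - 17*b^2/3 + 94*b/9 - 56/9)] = (-9*b^2 + 30*b - 23)/(9*b^4 - 78*b^3 + 253*b^2 - 364*b + 196)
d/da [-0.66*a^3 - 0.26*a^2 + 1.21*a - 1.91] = -1.98*a^2 - 0.52*a + 1.21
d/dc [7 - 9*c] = -9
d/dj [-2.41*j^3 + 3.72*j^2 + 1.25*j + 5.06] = -7.23*j^2 + 7.44*j + 1.25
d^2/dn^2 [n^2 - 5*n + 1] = 2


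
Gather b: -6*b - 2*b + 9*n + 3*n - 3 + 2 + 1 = -8*b + 12*n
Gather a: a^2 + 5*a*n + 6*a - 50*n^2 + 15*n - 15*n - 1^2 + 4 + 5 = a^2 + a*(5*n + 6) - 50*n^2 + 8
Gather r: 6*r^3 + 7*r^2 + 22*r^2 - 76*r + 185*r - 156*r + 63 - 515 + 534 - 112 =6*r^3 + 29*r^2 - 47*r - 30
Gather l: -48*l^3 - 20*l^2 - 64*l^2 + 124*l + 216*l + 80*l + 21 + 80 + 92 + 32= -48*l^3 - 84*l^2 + 420*l + 225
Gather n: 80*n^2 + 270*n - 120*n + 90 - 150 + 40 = 80*n^2 + 150*n - 20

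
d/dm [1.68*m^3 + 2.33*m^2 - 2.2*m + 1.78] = 5.04*m^2 + 4.66*m - 2.2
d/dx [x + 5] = 1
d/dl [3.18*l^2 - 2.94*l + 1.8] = 6.36*l - 2.94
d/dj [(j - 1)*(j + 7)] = 2*j + 6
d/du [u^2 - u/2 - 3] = 2*u - 1/2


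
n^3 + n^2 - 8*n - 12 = (n - 3)*(n + 2)^2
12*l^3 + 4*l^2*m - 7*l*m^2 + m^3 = (-6*l + m)*(-2*l + m)*(l + m)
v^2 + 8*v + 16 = (v + 4)^2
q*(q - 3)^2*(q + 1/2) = q^4 - 11*q^3/2 + 6*q^2 + 9*q/2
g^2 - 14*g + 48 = (g - 8)*(g - 6)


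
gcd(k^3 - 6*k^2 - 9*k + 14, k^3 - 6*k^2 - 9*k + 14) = k^3 - 6*k^2 - 9*k + 14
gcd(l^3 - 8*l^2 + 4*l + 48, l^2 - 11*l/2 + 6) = l - 4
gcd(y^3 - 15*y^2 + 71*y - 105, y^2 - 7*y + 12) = y - 3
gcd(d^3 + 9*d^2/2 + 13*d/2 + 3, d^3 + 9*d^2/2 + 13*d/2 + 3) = d^3 + 9*d^2/2 + 13*d/2 + 3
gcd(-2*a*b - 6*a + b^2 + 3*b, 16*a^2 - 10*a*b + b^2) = 2*a - b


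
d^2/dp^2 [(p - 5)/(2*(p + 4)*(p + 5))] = (p^3 - 15*p^2 - 195*p - 485)/(p^6 + 27*p^5 + 303*p^4 + 1809*p^3 + 6060*p^2 + 10800*p + 8000)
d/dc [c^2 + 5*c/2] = 2*c + 5/2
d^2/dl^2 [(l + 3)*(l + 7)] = 2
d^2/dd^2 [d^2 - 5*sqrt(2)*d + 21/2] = 2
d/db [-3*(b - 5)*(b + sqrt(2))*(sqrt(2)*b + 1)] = -9*sqrt(2)*b^2 - 18*b + 30*sqrt(2)*b - 3*sqrt(2) + 45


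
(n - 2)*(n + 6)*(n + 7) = n^3 + 11*n^2 + 16*n - 84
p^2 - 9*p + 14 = (p - 7)*(p - 2)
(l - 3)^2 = l^2 - 6*l + 9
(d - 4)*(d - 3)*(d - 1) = d^3 - 8*d^2 + 19*d - 12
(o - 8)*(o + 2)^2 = o^3 - 4*o^2 - 28*o - 32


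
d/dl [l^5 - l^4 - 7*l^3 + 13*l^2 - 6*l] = 5*l^4 - 4*l^3 - 21*l^2 + 26*l - 6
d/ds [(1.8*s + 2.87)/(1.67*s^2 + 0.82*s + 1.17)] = (3.006*s^2 + 1.476*s - (1.8*s + 2.87)*(3.34*s + 0.82) + 2.106)/(1.67*s^2 + 0.82*s + 1.17)^2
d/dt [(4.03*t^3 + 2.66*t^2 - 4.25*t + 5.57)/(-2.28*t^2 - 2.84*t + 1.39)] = (-9.1884*t^4 - 22.8904*t^3 - 0.439299999999999*t^2 + 32.794*t + 9.9113)/(5.1984*t^4 + 12.9504*t^3 + 1.7272*t^2 - 7.8952*t + 1.9321)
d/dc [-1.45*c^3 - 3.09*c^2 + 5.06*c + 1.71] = -4.35*c^2 - 6.18*c + 5.06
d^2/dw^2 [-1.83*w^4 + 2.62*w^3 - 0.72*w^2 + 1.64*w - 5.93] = -21.96*w^2 + 15.72*w - 1.44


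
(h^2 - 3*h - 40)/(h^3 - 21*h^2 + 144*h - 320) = (h + 5)/(h^2 - 13*h + 40)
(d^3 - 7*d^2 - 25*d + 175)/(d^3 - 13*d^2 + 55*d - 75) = (d^2 - 2*d - 35)/(d^2 - 8*d + 15)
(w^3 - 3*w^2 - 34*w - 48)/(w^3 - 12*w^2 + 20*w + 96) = (w + 3)/(w - 6)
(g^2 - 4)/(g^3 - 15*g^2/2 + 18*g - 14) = 2*(g + 2)/(2*g^2 - 11*g + 14)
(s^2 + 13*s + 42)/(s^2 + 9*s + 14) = (s + 6)/(s + 2)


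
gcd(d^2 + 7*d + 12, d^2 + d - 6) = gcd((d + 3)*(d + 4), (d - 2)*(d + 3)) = d + 3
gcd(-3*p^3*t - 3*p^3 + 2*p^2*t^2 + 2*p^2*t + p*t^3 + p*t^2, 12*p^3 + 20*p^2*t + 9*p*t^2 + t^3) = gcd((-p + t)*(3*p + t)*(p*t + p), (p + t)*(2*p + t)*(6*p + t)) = 1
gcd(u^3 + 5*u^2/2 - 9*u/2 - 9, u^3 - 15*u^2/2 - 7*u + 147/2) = u + 3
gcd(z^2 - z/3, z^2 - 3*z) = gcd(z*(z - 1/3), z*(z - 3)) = z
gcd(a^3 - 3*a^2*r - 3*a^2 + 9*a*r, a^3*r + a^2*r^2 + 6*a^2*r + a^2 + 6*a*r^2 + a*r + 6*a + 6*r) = 1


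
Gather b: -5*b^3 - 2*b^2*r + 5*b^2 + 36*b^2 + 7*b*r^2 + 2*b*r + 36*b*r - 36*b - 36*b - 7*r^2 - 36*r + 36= -5*b^3 + b^2*(41 - 2*r) + b*(7*r^2 + 38*r - 72) - 7*r^2 - 36*r + 36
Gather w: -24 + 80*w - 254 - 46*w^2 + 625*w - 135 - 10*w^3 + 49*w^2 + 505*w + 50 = -10*w^3 + 3*w^2 + 1210*w - 363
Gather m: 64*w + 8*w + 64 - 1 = 72*w + 63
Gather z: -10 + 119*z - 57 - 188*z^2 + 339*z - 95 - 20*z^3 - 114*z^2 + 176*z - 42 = -20*z^3 - 302*z^2 + 634*z - 204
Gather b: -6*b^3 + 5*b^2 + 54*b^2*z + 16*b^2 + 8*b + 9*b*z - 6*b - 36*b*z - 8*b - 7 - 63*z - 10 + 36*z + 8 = -6*b^3 + b^2*(54*z + 21) + b*(-27*z - 6) - 27*z - 9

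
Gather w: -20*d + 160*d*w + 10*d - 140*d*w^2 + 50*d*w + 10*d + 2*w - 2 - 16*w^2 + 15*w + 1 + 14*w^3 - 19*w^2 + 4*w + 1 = 14*w^3 + w^2*(-140*d - 35) + w*(210*d + 21)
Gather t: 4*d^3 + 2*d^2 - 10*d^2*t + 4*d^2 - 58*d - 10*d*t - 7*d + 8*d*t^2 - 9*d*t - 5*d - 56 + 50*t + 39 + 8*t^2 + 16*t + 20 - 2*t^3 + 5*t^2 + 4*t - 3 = 4*d^3 + 6*d^2 - 70*d - 2*t^3 + t^2*(8*d + 13) + t*(-10*d^2 - 19*d + 70)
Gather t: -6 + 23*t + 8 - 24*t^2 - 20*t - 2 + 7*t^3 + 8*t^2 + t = 7*t^3 - 16*t^2 + 4*t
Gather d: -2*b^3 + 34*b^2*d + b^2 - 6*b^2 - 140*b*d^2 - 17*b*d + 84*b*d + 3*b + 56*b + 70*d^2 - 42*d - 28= -2*b^3 - 5*b^2 + 59*b + d^2*(70 - 140*b) + d*(34*b^2 + 67*b - 42) - 28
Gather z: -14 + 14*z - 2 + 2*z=16*z - 16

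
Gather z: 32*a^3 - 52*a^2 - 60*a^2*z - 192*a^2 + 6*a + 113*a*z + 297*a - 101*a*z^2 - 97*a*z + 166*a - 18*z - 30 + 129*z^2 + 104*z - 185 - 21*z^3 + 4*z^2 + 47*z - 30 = 32*a^3 - 244*a^2 + 469*a - 21*z^3 + z^2*(133 - 101*a) + z*(-60*a^2 + 16*a + 133) - 245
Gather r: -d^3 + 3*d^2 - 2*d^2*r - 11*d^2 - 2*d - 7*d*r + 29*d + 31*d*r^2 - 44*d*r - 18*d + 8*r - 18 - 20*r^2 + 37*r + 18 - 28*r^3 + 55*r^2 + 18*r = -d^3 - 8*d^2 + 9*d - 28*r^3 + r^2*(31*d + 35) + r*(-2*d^2 - 51*d + 63)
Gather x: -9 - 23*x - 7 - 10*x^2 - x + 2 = -10*x^2 - 24*x - 14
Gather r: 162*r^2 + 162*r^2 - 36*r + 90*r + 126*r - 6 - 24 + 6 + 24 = 324*r^2 + 180*r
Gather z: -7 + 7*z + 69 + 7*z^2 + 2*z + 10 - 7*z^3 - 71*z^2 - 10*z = -7*z^3 - 64*z^2 - z + 72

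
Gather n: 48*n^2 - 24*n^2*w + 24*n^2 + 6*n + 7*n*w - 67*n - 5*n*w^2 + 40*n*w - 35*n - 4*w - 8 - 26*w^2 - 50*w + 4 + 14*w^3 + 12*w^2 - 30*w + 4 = n^2*(72 - 24*w) + n*(-5*w^2 + 47*w - 96) + 14*w^3 - 14*w^2 - 84*w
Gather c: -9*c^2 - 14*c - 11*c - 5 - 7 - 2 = -9*c^2 - 25*c - 14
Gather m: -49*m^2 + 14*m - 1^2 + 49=-49*m^2 + 14*m + 48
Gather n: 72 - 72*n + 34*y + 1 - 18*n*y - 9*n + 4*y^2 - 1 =n*(-18*y - 81) + 4*y^2 + 34*y + 72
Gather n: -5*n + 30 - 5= 25 - 5*n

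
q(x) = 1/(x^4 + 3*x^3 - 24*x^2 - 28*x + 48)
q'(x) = (-4*x^3 - 9*x^2 + 48*x + 28)/(x^4 + 3*x^3 - 24*x^2 - 28*x + 48)^2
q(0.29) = 0.03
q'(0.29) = 0.03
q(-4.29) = -0.01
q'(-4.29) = -0.00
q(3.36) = -0.01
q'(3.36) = -0.01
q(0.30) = 0.03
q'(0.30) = 0.03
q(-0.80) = 0.02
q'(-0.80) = -0.00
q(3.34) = -0.01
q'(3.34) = -0.01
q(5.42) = 0.00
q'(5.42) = -0.00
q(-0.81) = 0.02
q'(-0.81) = -0.01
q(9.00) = 0.00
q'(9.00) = 0.00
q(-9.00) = 0.00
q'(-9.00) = 0.00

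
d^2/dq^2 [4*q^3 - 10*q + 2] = 24*q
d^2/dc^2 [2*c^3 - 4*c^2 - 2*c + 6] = 12*c - 8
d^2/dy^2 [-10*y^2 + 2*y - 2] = -20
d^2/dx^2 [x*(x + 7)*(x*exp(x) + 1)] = x^3*exp(x) + 13*x^2*exp(x) + 34*x*exp(x) + 14*exp(x) + 2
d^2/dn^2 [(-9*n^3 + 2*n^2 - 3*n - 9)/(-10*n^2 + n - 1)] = 2*(199*n^3 + 2733*n^2 - 333*n - 80)/(1000*n^6 - 300*n^5 + 330*n^4 - 61*n^3 + 33*n^2 - 3*n + 1)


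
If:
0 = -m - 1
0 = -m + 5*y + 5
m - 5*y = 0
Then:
No Solution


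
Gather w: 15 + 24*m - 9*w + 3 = 24*m - 9*w + 18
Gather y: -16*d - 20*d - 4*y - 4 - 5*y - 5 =-36*d - 9*y - 9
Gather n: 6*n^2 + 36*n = 6*n^2 + 36*n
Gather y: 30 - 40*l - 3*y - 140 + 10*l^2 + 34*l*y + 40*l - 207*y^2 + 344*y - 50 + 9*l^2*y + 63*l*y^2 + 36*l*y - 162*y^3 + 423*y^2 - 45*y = 10*l^2 - 162*y^3 + y^2*(63*l + 216) + y*(9*l^2 + 70*l + 296) - 160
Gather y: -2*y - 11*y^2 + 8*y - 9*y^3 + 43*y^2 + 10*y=-9*y^3 + 32*y^2 + 16*y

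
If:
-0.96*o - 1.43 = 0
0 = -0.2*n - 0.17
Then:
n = -0.85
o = -1.49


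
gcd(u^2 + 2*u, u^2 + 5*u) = u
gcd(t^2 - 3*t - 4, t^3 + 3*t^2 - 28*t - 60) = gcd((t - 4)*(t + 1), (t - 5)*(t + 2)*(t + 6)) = 1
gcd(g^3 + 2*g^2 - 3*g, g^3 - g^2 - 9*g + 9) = g^2 + 2*g - 3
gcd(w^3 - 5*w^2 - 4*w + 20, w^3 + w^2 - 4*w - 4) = w^2 - 4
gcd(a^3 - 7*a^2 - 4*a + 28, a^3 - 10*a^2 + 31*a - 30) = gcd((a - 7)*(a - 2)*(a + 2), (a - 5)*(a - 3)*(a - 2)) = a - 2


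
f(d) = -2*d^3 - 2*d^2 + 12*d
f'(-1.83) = -0.77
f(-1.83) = -16.40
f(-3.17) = 5.57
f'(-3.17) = -35.61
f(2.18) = -4.07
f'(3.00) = -54.00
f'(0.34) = 9.95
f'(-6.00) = -180.00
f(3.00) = -36.00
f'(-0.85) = 11.06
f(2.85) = -28.34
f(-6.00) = 288.00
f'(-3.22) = -37.33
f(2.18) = -4.07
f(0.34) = 3.77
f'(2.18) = -25.23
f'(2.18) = -25.23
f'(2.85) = -48.14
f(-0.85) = -10.42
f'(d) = -6*d^2 - 4*d + 12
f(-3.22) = 7.40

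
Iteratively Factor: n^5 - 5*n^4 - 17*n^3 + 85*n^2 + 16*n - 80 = (n - 4)*(n^4 - n^3 - 21*n^2 + n + 20) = (n - 5)*(n - 4)*(n^3 + 4*n^2 - n - 4) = (n - 5)*(n - 4)*(n + 4)*(n^2 - 1) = (n - 5)*(n - 4)*(n + 1)*(n + 4)*(n - 1)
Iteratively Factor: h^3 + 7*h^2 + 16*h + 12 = (h + 3)*(h^2 + 4*h + 4) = (h + 2)*(h + 3)*(h + 2)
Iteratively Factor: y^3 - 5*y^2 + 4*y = (y - 4)*(y^2 - y) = y*(y - 4)*(y - 1)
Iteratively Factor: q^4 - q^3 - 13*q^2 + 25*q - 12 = (q - 1)*(q^3 - 13*q + 12) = (q - 1)^2*(q^2 + q - 12) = (q - 1)^2*(q + 4)*(q - 3)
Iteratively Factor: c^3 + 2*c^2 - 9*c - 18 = (c + 3)*(c^2 - c - 6) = (c - 3)*(c + 3)*(c + 2)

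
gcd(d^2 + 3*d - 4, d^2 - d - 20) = d + 4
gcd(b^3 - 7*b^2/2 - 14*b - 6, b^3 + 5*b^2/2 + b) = b^2 + 5*b/2 + 1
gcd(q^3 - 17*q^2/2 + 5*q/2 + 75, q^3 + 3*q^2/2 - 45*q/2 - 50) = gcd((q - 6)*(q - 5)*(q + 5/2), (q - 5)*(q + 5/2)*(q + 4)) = q^2 - 5*q/2 - 25/2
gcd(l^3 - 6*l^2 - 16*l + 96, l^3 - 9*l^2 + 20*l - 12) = l - 6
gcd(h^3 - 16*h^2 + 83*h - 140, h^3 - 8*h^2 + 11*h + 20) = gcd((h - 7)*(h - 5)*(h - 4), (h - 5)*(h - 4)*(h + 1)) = h^2 - 9*h + 20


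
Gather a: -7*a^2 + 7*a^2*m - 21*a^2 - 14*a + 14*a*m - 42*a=a^2*(7*m - 28) + a*(14*m - 56)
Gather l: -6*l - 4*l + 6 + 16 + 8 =30 - 10*l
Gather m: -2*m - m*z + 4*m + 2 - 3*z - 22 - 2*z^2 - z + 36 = m*(2 - z) - 2*z^2 - 4*z + 16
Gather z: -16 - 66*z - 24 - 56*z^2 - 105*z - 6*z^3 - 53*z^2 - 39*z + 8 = -6*z^3 - 109*z^2 - 210*z - 32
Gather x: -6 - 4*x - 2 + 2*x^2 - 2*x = 2*x^2 - 6*x - 8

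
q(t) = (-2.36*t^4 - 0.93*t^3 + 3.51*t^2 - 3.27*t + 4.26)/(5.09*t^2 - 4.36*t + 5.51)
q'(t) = (4.36 - 10.18*t)*(-2.36*t^4 - 0.93*t^3 + 3.51*t^2 - 3.27*t + 4.26)/(5.09*t^2 - 4.36*t + 5.51)^2 + (-9.44*t^3 - 2.79*t^2 + 7.02*t - 3.27)/(5.09*t^2 - 4.36*t + 5.51)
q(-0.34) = 0.76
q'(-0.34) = 0.05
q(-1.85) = 0.02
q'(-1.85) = 1.11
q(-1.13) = 0.59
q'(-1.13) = 0.48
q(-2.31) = -0.59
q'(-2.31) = 1.53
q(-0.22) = 0.77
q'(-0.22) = 0.03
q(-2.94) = -1.74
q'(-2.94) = 2.12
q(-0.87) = 0.69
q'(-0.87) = 0.29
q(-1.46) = 0.38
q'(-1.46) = 0.76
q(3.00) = -4.97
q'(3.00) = -3.45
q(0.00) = 0.77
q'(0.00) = 0.02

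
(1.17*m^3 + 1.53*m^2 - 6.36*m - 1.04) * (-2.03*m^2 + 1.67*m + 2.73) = -2.3751*m^5 - 1.152*m^4 + 18.66*m^3 - 4.3331*m^2 - 19.0996*m - 2.8392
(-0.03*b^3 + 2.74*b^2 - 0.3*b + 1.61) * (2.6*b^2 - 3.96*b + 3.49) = -0.078*b^5 + 7.2428*b^4 - 11.7351*b^3 + 14.9366*b^2 - 7.4226*b + 5.6189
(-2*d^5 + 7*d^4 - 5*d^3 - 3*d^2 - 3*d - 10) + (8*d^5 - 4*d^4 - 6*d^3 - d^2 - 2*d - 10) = 6*d^5 + 3*d^4 - 11*d^3 - 4*d^2 - 5*d - 20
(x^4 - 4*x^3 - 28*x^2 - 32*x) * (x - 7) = x^5 - 11*x^4 + 164*x^2 + 224*x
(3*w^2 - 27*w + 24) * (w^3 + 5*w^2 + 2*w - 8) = 3*w^5 - 12*w^4 - 105*w^3 + 42*w^2 + 264*w - 192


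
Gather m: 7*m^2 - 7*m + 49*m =7*m^2 + 42*m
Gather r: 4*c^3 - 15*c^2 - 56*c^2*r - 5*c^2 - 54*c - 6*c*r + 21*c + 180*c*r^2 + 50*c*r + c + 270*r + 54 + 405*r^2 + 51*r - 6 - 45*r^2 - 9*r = 4*c^3 - 20*c^2 - 32*c + r^2*(180*c + 360) + r*(-56*c^2 + 44*c + 312) + 48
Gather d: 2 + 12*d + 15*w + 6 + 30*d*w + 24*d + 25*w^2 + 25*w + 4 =d*(30*w + 36) + 25*w^2 + 40*w + 12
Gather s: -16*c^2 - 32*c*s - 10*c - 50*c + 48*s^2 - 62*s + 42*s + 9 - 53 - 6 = -16*c^2 - 60*c + 48*s^2 + s*(-32*c - 20) - 50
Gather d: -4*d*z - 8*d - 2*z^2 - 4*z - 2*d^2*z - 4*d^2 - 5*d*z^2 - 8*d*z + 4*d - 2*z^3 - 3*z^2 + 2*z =d^2*(-2*z - 4) + d*(-5*z^2 - 12*z - 4) - 2*z^3 - 5*z^2 - 2*z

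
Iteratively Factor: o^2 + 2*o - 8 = (o - 2)*(o + 4)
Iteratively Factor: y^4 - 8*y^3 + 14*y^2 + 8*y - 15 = (y - 1)*(y^3 - 7*y^2 + 7*y + 15) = (y - 3)*(y - 1)*(y^2 - 4*y - 5) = (y - 3)*(y - 1)*(y + 1)*(y - 5)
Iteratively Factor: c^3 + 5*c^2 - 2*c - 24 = (c + 4)*(c^2 + c - 6) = (c - 2)*(c + 4)*(c + 3)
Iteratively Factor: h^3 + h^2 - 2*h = (h)*(h^2 + h - 2) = h*(h + 2)*(h - 1)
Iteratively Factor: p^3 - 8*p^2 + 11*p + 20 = (p - 4)*(p^2 - 4*p - 5) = (p - 4)*(p + 1)*(p - 5)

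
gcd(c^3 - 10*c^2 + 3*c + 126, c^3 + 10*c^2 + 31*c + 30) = c + 3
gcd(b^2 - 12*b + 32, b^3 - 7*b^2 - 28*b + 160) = b^2 - 12*b + 32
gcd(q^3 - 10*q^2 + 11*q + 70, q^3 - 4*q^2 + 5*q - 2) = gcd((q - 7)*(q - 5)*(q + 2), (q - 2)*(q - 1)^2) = 1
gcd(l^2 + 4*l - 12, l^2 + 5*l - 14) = l - 2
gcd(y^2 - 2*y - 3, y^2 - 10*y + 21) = y - 3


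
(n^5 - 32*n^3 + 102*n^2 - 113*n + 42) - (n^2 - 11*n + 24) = n^5 - 32*n^3 + 101*n^2 - 102*n + 18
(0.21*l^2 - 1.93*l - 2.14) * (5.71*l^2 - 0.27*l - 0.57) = 1.1991*l^4 - 11.077*l^3 - 11.818*l^2 + 1.6779*l + 1.2198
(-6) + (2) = -4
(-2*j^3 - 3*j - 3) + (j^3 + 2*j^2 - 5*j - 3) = -j^3 + 2*j^2 - 8*j - 6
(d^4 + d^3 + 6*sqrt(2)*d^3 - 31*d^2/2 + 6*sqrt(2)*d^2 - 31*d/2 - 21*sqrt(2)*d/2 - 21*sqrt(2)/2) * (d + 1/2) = d^5 + 3*d^4/2 + 6*sqrt(2)*d^4 - 15*d^3 + 9*sqrt(2)*d^3 - 93*d^2/4 - 15*sqrt(2)*d^2/2 - 63*sqrt(2)*d/4 - 31*d/4 - 21*sqrt(2)/4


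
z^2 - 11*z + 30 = (z - 6)*(z - 5)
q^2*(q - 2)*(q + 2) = q^4 - 4*q^2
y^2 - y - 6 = (y - 3)*(y + 2)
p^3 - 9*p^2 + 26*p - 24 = (p - 4)*(p - 3)*(p - 2)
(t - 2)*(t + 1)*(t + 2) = t^3 + t^2 - 4*t - 4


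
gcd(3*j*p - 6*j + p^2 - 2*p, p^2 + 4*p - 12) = p - 2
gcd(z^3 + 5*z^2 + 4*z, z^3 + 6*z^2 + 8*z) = z^2 + 4*z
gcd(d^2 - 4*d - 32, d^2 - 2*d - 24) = d + 4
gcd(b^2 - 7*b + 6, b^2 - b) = b - 1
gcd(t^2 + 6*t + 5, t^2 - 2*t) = 1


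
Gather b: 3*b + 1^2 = 3*b + 1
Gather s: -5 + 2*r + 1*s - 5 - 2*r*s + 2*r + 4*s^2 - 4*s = 4*r + 4*s^2 + s*(-2*r - 3) - 10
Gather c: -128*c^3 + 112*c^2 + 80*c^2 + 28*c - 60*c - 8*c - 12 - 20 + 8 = -128*c^3 + 192*c^2 - 40*c - 24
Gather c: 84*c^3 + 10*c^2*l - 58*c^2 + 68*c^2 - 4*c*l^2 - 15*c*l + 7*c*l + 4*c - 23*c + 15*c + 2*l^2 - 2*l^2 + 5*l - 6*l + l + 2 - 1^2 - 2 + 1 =84*c^3 + c^2*(10*l + 10) + c*(-4*l^2 - 8*l - 4)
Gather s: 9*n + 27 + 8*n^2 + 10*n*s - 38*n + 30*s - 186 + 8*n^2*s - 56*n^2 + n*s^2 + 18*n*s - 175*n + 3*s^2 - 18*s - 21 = -48*n^2 - 204*n + s^2*(n + 3) + s*(8*n^2 + 28*n + 12) - 180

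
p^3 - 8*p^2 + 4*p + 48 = (p - 6)*(p - 4)*(p + 2)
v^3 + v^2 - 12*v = v*(v - 3)*(v + 4)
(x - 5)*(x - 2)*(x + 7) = x^3 - 39*x + 70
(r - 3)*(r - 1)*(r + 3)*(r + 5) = r^4 + 4*r^3 - 14*r^2 - 36*r + 45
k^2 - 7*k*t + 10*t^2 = (k - 5*t)*(k - 2*t)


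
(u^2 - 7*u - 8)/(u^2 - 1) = (u - 8)/(u - 1)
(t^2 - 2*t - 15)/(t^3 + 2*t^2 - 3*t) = (t - 5)/(t*(t - 1))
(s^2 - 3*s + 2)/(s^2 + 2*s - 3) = (s - 2)/(s + 3)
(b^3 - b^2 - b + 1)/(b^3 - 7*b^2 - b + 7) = (b - 1)/(b - 7)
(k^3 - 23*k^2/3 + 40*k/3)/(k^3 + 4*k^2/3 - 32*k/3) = (k - 5)/(k + 4)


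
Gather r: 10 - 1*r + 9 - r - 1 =18 - 2*r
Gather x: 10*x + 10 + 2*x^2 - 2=2*x^2 + 10*x + 8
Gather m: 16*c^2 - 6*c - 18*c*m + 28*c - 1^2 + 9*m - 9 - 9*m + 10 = 16*c^2 - 18*c*m + 22*c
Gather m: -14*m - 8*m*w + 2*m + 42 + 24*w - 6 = m*(-8*w - 12) + 24*w + 36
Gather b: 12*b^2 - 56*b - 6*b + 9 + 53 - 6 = 12*b^2 - 62*b + 56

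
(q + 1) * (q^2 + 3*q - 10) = q^3 + 4*q^2 - 7*q - 10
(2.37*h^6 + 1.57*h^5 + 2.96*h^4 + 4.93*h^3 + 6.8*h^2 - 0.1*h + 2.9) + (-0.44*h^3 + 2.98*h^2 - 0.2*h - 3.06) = 2.37*h^6 + 1.57*h^5 + 2.96*h^4 + 4.49*h^3 + 9.78*h^2 - 0.3*h - 0.16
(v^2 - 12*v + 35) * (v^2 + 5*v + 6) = v^4 - 7*v^3 - 19*v^2 + 103*v + 210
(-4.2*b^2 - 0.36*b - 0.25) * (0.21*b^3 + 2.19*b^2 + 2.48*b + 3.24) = -0.882*b^5 - 9.2736*b^4 - 11.2569*b^3 - 15.0483*b^2 - 1.7864*b - 0.81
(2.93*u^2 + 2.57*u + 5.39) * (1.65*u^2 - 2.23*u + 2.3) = 4.8345*u^4 - 2.2934*u^3 + 9.9014*u^2 - 6.1087*u + 12.397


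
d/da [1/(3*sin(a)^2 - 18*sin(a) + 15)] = 2*(3 - sin(a))*cos(a)/(3*(sin(a)^2 - 6*sin(a) + 5)^2)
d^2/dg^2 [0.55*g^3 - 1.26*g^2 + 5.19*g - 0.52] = 3.3*g - 2.52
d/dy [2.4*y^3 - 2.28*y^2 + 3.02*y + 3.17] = 7.2*y^2 - 4.56*y + 3.02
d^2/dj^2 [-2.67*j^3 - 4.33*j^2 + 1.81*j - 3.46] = -16.02*j - 8.66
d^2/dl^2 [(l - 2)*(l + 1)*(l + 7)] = 6*l + 12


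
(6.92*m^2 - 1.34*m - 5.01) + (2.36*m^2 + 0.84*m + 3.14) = 9.28*m^2 - 0.5*m - 1.87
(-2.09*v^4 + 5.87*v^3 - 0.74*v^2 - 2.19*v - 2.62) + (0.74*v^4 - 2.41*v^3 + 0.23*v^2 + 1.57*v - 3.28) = -1.35*v^4 + 3.46*v^3 - 0.51*v^2 - 0.62*v - 5.9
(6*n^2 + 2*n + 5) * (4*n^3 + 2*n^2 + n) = 24*n^5 + 20*n^4 + 30*n^3 + 12*n^2 + 5*n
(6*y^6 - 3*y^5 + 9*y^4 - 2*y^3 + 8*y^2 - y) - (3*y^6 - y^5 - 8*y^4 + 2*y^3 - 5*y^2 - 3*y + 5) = 3*y^6 - 2*y^5 + 17*y^4 - 4*y^3 + 13*y^2 + 2*y - 5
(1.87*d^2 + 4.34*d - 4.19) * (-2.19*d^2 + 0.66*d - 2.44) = -4.0953*d^4 - 8.2704*d^3 + 7.4777*d^2 - 13.355*d + 10.2236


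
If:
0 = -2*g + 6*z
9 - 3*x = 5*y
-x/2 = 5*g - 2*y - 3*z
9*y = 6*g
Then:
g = -27/38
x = 72/19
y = -9/19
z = -9/38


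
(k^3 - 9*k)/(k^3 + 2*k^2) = (k^2 - 9)/(k*(k + 2))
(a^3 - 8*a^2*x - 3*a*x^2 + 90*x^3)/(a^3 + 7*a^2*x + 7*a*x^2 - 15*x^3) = (-a^2 + 11*a*x - 30*x^2)/(-a^2 - 4*a*x + 5*x^2)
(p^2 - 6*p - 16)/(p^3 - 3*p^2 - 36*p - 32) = (p + 2)/(p^2 + 5*p + 4)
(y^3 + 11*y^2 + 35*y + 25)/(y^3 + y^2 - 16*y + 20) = (y^2 + 6*y + 5)/(y^2 - 4*y + 4)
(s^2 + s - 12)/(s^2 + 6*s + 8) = (s - 3)/(s + 2)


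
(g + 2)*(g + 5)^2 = g^3 + 12*g^2 + 45*g + 50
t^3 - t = t*(t - 1)*(t + 1)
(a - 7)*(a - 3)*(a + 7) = a^3 - 3*a^2 - 49*a + 147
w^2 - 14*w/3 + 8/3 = (w - 4)*(w - 2/3)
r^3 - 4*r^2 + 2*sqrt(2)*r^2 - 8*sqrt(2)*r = r*(r - 4)*(r + 2*sqrt(2))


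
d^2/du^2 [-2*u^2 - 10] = -4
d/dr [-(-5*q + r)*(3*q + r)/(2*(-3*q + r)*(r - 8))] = (2*(-q + r)*(3*q - r)*(r - 8) + (3*q - r)*(3*q + r)*(5*q - r) - (3*q + r)*(5*q - r)*(r - 8))/(2*(3*q - r)^2*(r - 8)^2)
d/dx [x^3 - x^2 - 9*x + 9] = 3*x^2 - 2*x - 9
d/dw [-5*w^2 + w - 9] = 1 - 10*w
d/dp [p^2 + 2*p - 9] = 2*p + 2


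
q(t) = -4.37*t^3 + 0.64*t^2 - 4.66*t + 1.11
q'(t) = -13.11*t^2 + 1.28*t - 4.66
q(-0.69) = 6.07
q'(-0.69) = -11.78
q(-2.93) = 130.18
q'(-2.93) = -120.96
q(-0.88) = 8.68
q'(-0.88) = -15.94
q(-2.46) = 81.50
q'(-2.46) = -87.15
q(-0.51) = 4.23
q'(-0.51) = -8.72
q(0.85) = -5.07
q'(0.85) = -13.04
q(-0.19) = 2.05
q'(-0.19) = -5.38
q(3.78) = -243.38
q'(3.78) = -187.14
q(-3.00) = 138.84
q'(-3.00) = -126.49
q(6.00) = -947.73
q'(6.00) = -468.94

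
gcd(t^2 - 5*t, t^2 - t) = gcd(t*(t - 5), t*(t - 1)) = t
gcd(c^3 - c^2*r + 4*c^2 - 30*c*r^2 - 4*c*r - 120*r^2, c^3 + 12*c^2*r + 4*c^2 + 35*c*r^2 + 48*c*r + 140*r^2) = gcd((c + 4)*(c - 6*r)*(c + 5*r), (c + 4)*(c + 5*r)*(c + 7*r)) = c^2 + 5*c*r + 4*c + 20*r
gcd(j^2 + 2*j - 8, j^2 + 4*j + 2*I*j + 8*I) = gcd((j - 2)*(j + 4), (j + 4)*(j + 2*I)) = j + 4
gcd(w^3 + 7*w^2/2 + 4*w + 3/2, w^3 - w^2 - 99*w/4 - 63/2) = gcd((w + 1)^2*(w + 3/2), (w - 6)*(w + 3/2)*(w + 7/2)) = w + 3/2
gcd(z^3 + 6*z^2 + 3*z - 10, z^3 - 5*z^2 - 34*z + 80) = z + 5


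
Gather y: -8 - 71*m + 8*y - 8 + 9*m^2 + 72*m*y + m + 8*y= 9*m^2 - 70*m + y*(72*m + 16) - 16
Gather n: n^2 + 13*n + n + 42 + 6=n^2 + 14*n + 48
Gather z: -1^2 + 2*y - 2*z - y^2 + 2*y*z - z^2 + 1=-y^2 + 2*y - z^2 + z*(2*y - 2)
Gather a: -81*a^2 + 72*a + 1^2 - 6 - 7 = -81*a^2 + 72*a - 12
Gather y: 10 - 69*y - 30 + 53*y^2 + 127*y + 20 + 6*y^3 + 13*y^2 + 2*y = 6*y^3 + 66*y^2 + 60*y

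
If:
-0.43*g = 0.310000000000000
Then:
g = -0.72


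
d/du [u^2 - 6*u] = 2*u - 6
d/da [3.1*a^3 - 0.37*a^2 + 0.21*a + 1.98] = 9.3*a^2 - 0.74*a + 0.21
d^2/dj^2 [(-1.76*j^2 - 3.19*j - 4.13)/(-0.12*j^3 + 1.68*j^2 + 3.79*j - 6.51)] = (0.050688*j^6 + 0.275616000000001*j^5 + 1.657728*j^4 - 34.074504*j^3 + 144.2574*j^2 + 347.751432*j + 515.576488)/(0.001728*j^9 - 0.072576*j^8 + 0.852336*j^7 + 0.123984000000001*j^6 - 34.794108*j^5 - 35.03808*j^4 + 209.519729*j^3 + 66.9351690000001*j^2 - 481.861737*j + 275.894451)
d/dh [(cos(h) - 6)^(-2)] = 2*sin(h)/(cos(h) - 6)^3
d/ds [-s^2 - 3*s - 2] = -2*s - 3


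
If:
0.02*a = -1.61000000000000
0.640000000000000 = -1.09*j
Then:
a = -80.50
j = -0.59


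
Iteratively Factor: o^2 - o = (o - 1)*(o)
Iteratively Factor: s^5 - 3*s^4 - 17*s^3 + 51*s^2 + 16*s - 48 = (s - 4)*(s^4 + s^3 - 13*s^2 - s + 12) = (s - 4)*(s - 3)*(s^3 + 4*s^2 - s - 4) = (s - 4)*(s - 3)*(s - 1)*(s^2 + 5*s + 4) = (s - 4)*(s - 3)*(s - 1)*(s + 1)*(s + 4)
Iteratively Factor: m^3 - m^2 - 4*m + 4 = (m - 1)*(m^2 - 4) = (m - 1)*(m + 2)*(m - 2)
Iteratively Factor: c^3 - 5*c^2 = (c)*(c^2 - 5*c) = c*(c - 5)*(c)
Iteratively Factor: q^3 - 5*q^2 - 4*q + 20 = (q - 5)*(q^2 - 4) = (q - 5)*(q - 2)*(q + 2)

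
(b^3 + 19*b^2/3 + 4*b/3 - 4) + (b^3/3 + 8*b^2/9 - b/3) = 4*b^3/3 + 65*b^2/9 + b - 4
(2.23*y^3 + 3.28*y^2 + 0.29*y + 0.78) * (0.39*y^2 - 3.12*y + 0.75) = 0.8697*y^5 - 5.6784*y^4 - 8.448*y^3 + 1.8594*y^2 - 2.2161*y + 0.585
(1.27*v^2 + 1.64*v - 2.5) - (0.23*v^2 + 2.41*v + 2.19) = 1.04*v^2 - 0.77*v - 4.69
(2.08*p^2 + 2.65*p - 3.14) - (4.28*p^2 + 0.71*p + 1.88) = -2.2*p^2 + 1.94*p - 5.02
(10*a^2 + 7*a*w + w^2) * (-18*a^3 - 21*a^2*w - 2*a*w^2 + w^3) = -180*a^5 - 336*a^4*w - 185*a^3*w^2 - 25*a^2*w^3 + 5*a*w^4 + w^5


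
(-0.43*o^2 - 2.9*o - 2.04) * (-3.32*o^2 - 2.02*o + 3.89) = 1.4276*o^4 + 10.4966*o^3 + 10.9581*o^2 - 7.1602*o - 7.9356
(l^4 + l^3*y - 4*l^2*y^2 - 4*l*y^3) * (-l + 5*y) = -l^5 + 4*l^4*y + 9*l^3*y^2 - 16*l^2*y^3 - 20*l*y^4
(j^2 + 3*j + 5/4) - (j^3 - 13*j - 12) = -j^3 + j^2 + 16*j + 53/4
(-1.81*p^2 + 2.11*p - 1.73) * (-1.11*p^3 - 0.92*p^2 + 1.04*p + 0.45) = 2.0091*p^5 - 0.6769*p^4 - 1.9033*p^3 + 2.9715*p^2 - 0.8497*p - 0.7785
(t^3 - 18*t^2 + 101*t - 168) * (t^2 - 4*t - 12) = t^5 - 22*t^4 + 161*t^3 - 356*t^2 - 540*t + 2016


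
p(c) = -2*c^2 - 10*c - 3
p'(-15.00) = 50.00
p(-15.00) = -303.00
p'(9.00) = -46.00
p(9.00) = -255.00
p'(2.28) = -19.12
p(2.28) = -36.20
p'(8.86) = -45.44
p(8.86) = -248.60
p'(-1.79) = -2.84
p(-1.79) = 8.49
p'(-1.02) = -5.92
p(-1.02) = 5.12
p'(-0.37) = -8.52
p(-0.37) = 0.43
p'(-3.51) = 4.04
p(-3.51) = 7.46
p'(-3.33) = 3.32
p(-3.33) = 8.12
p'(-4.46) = 7.84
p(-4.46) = 1.82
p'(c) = -4*c - 10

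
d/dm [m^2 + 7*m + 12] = 2*m + 7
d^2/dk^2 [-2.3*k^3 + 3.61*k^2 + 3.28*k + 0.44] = 7.22 - 13.8*k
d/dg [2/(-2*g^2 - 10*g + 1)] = 4*(2*g + 5)/(2*g^2 + 10*g - 1)^2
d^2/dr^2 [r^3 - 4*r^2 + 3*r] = 6*r - 8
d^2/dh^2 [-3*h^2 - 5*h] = -6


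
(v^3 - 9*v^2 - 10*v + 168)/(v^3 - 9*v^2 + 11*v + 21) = (v^2 - 2*v - 24)/(v^2 - 2*v - 3)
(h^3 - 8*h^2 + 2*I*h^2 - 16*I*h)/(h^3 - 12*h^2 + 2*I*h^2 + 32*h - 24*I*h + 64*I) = h/(h - 4)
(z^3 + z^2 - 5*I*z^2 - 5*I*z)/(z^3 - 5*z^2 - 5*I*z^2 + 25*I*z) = (z + 1)/(z - 5)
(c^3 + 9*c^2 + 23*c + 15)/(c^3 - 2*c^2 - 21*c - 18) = (c + 5)/(c - 6)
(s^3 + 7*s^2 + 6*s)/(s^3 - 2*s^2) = (s^2 + 7*s + 6)/(s*(s - 2))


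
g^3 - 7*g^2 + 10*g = g*(g - 5)*(g - 2)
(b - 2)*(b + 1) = b^2 - b - 2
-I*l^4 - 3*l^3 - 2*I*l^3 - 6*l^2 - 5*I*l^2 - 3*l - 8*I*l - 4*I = (l + 1)*(l - 4*I)*(l + I)*(-I*l - I)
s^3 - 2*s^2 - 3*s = s*(s - 3)*(s + 1)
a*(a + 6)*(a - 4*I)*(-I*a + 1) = -I*a^4 - 3*a^3 - 6*I*a^3 - 18*a^2 - 4*I*a^2 - 24*I*a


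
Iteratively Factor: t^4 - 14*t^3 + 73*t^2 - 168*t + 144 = (t - 3)*(t^3 - 11*t^2 + 40*t - 48) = (t - 3)^2*(t^2 - 8*t + 16) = (t - 4)*(t - 3)^2*(t - 4)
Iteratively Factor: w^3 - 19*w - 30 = (w + 3)*(w^2 - 3*w - 10) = (w + 2)*(w + 3)*(w - 5)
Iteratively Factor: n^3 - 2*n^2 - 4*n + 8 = (n - 2)*(n^2 - 4) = (n - 2)*(n + 2)*(n - 2)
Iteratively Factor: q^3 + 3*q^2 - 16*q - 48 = (q + 3)*(q^2 - 16) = (q - 4)*(q + 3)*(q + 4)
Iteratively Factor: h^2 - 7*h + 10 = (h - 2)*(h - 5)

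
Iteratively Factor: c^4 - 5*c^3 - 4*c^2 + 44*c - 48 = (c - 4)*(c^3 - c^2 - 8*c + 12) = (c - 4)*(c - 2)*(c^2 + c - 6) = (c - 4)*(c - 2)*(c + 3)*(c - 2)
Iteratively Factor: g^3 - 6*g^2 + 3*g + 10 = (g + 1)*(g^2 - 7*g + 10) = (g - 2)*(g + 1)*(g - 5)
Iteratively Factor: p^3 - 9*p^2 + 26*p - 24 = (p - 3)*(p^2 - 6*p + 8) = (p - 4)*(p - 3)*(p - 2)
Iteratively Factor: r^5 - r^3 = (r)*(r^4 - r^2) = r*(r - 1)*(r^3 + r^2) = r*(r - 1)*(r + 1)*(r^2) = r^2*(r - 1)*(r + 1)*(r)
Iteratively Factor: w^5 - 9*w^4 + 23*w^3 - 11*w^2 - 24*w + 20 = (w - 2)*(w^4 - 7*w^3 + 9*w^2 + 7*w - 10) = (w - 2)^2*(w^3 - 5*w^2 - w + 5) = (w - 5)*(w - 2)^2*(w^2 - 1) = (w - 5)*(w - 2)^2*(w - 1)*(w + 1)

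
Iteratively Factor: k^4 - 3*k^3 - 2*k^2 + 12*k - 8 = (k - 2)*(k^3 - k^2 - 4*k + 4) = (k - 2)*(k + 2)*(k^2 - 3*k + 2) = (k - 2)^2*(k + 2)*(k - 1)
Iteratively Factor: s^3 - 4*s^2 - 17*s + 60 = (s - 5)*(s^2 + s - 12) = (s - 5)*(s - 3)*(s + 4)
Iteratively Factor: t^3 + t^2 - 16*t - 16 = (t + 1)*(t^2 - 16) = (t + 1)*(t + 4)*(t - 4)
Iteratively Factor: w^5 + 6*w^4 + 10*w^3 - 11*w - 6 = (w - 1)*(w^4 + 7*w^3 + 17*w^2 + 17*w + 6) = (w - 1)*(w + 1)*(w^3 + 6*w^2 + 11*w + 6) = (w - 1)*(w + 1)^2*(w^2 + 5*w + 6) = (w - 1)*(w + 1)^2*(w + 3)*(w + 2)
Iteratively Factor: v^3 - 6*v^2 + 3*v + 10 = (v - 2)*(v^2 - 4*v - 5) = (v - 2)*(v + 1)*(v - 5)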